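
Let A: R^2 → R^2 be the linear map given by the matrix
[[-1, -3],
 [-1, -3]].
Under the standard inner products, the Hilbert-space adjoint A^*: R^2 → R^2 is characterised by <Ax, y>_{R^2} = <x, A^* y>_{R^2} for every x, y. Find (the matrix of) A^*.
A^* = A^T =
[[-1, -1],
 [-3, -3]]

For real matrices with standard dot products, the defining identity <Ax, y> = <x, A^* y> gives (Ax)^T y = x^T (A^*) y, i.e. x^T A^T y = x^T (A^*) y. Since this holds for all x, y, we must have A^* = A^T. Therefore
A^* =
[[-1, -1],
 [-3, -3]].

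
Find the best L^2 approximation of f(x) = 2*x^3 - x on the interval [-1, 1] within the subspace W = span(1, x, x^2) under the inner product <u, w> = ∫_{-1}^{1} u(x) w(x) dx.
g(x) = x/5

The best approximation g ∈ W is the orthogonal projection of f onto W. Writing g = a_0 + a_1 x + a_2 x^2, the coefficients solve the normal equations G · a = b where
  G_{ij} = <φ_i, φ_j> and b_i = <f, φ_i>, with φ_0 = 1, φ_1 = x, φ_2 = x^2.
G =
  [2, 0, 2/3]
  [0, 2/3, 0]
  [2/3, 0, 2/5],
b = (0, 2/15, 0).
Solving gives a_0 = 0, a_1 = 1/5, a_2 = 0, so
  g(x) = x/5.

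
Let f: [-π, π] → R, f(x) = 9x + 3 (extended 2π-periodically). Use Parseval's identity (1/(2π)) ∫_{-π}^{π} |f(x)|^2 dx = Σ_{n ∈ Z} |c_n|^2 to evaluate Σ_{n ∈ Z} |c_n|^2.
Σ |c_n|^2 = 27π^2 + 9

Expand and integrate term by term over [-π, π]:
  ∫ (9x)^2 dx = 81·(2π^3/3); ∫ 2·9·(3)·x dx = 0 (odd integrand); ∫ 3^2 dx = 9·2π.
So (1/(2π)) ∫_{-π}^{π} (9x + 3)^2 dx = 81π^2/3 + 9 = 27π^2 + 9.
Parseval ⇒ Σ |c_n|^2 = 27π^2 + 9.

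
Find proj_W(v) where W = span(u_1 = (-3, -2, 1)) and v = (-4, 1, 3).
proj_W(v) = (-39/14, -13/7, 13/14)

Set up U = [u_1 | ... | u_1] ∈ R^(3×1). The projector onto W = col(U) is P = U (U^T U)^(-1) U^T.
Compute U^T U =
  [14],
and U^T v = (13).
Solve U^T U · c = U^T v for the coefficients: c = (13/14). The projection is proj_W(v) = U c.
Check: (v - proj_W(v)) · u_1 = 0  (should be 0).
Result: proj_W(v) = (-39/14, -13/7, 13/14).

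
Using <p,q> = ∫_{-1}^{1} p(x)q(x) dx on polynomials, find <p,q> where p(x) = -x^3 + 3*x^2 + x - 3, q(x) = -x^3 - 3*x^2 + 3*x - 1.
<p,q> = 248/35

Expand the product: p(x)·q(x) = x^6 - 13*x^4 + 10*x^3 + 9*x^2 - 10*x + 3.
∫_{-1}^{1} of each monomial x^k gives [2/(k+1) if k even, 0 if k odd]. Integrating term-by-term (or equivalently evaluating the antiderivative F(x) = x^7/7 - 13*x^5/5 + 5*x^4/2 + 3*x^3 - 5*x^2 + 3*x at the endpoints):
  F(1) − F(−1) = 73/70 − (-423/70) = 248/35.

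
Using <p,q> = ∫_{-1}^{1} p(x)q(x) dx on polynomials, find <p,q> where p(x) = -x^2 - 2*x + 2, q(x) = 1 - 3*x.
<p,q> = 22/3

Expand the product: p(x)·q(x) = 3*x^3 + 5*x^2 - 8*x + 2.
∫_{-1}^{1} of each monomial x^k gives [2/(k+1) if k even, 0 if k odd]. Integrating term-by-term (or equivalently evaluating the antiderivative F(x) = 3*x^4/4 + 5*x^3/3 - 4*x^2 + 2*x at the endpoints):
  F(1) − F(−1) = 5/12 − (-83/12) = 22/3.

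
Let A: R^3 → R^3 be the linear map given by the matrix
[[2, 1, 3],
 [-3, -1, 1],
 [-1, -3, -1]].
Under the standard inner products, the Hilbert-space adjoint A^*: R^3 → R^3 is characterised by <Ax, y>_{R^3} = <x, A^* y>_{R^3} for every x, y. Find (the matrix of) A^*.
A^* = A^T =
[[2, -3, -1],
 [1, -1, -3],
 [3, 1, -1]]

For real matrices with standard dot products, the defining identity <Ax, y> = <x, A^* y> gives (Ax)^T y = x^T (A^*) y, i.e. x^T A^T y = x^T (A^*) y. Since this holds for all x, y, we must have A^* = A^T. Therefore
A^* =
[[2, -3, -1],
 [1, -1, -3],
 [3, 1, -1]].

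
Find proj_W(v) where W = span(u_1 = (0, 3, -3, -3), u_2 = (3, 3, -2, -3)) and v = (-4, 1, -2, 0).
proj_W(v) = (-117/29, 16/29, -55/29, -16/29)

Set up U = [u_1 | ... | u_2] ∈ R^(4×2). The projector onto W = col(U) is P = U (U^T U)^(-1) U^T.
Compute U^T U =
  [27, 24]
  [24, 31],
and U^T v = (9, -5).
Solve U^T U · c = U^T v for the coefficients: c = (133/87, -39/29). The projection is proj_W(v) = U c.
Check: (v - proj_W(v)) · u_1 = 0  (should be 0).
Check: (v - proj_W(v)) · u_2 = 0  (should be 0).
Result: proj_W(v) = (-117/29, 16/29, -55/29, -16/29).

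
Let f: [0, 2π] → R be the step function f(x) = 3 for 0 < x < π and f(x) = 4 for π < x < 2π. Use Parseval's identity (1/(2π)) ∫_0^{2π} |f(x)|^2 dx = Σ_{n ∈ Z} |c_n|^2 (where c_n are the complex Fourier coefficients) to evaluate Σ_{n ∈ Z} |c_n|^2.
Σ |c_n|^2 = 25/2

Parseval equates the L^2 energy of f (normalised by 1/(2π)) with the ℓ^2 sum of its Fourier coefficients: (1/(2π)) ∫_0^{2π} |f|^2 = Σ |c_n|^2.
Compute the left side: (1/(2π)) [∫_0^π 3^2 dx + ∫_π^{2π} 4^2 dx] = (1/(2π)) · (9π + 16π) = (9 + 16)/2 = 25/2.
So Σ_{n ∈ Z} |c_n|^2 = 25/2.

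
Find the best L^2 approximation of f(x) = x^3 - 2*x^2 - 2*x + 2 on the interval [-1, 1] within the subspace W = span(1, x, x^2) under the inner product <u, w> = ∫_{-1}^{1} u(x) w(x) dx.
g(x) = -2*x^2 - 7*x/5 + 2

The best approximation g ∈ W is the orthogonal projection of f onto W. Writing g = a_0 + a_1 x + a_2 x^2, the coefficients solve the normal equations G · a = b where
  G_{ij} = <φ_i, φ_j> and b_i = <f, φ_i>, with φ_0 = 1, φ_1 = x, φ_2 = x^2.
G =
  [2, 0, 2/3]
  [0, 2/3, 0]
  [2/3, 0, 2/5],
b = (8/3, -14/15, 8/15).
Solving gives a_0 = 2, a_1 = -7/5, a_2 = -2, so
  g(x) = -2*x^2 - 7*x/5 + 2.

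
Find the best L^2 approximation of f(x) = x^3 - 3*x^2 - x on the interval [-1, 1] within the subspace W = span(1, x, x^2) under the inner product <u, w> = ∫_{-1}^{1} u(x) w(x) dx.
g(x) = -3*x^2 - 2*x/5

The best approximation g ∈ W is the orthogonal projection of f onto W. Writing g = a_0 + a_1 x + a_2 x^2, the coefficients solve the normal equations G · a = b where
  G_{ij} = <φ_i, φ_j> and b_i = <f, φ_i>, with φ_0 = 1, φ_1 = x, φ_2 = x^2.
G =
  [2, 0, 2/3]
  [0, 2/3, 0]
  [2/3, 0, 2/5],
b = (-2, -4/15, -6/5).
Solving gives a_0 = 0, a_1 = -2/5, a_2 = -3, so
  g(x) = -3*x^2 - 2*x/5.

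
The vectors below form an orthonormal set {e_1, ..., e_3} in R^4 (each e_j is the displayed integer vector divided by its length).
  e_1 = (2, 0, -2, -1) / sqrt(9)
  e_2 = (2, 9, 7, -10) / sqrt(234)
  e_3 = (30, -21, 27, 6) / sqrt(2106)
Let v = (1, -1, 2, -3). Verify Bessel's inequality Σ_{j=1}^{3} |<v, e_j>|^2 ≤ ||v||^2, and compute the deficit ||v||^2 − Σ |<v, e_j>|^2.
Σ |<v, e_j>|^2 = 86/9; ||v||^2 = 15; deficit = 49/9

Write each e_j = u_j / sqrt(<u_j, u_j>) where u_j is the displayed integer vector. Then <v, e_j> = <v, u_j> / sqrt(<u_j, u_j>), so |<v, e_j>|^2 = <v, u_j>^2 / <u_j, u_j>.
Coefficients: <v, e_1> = 1/sqrt(9), <v, e_2> = 37/sqrt(234), <v, e_3> = 87/sqrt(2106).
Square and sum: Σ |<v, e_j>|^2 = 86/9.
Compute ||v||^2 = v·v = 15.
Deficit = 15 − 86/9 = 49/9 ≥ 0, confirming Bessel's inequality. (The deficit equals ||v − Σ <v,e_j> e_j||^2, the squared distance from v to span{e_j}.)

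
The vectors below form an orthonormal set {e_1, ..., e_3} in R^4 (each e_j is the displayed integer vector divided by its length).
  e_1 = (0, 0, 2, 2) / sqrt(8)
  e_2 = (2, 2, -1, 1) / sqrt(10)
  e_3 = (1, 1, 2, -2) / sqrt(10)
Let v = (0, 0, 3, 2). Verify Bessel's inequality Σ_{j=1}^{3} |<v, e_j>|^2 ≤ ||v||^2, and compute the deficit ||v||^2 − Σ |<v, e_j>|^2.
Σ |<v, e_j>|^2 = 13; ||v||^2 = 13; deficit = 0

Write each e_j = u_j / sqrt(<u_j, u_j>) where u_j is the displayed integer vector. Then <v, e_j> = <v, u_j> / sqrt(<u_j, u_j>), so |<v, e_j>|^2 = <v, u_j>^2 / <u_j, u_j>.
Coefficients: <v, e_1> = 10/sqrt(8), <v, e_2> = -1/sqrt(10), <v, e_3> = 2/sqrt(10).
Square and sum: Σ |<v, e_j>|^2 = 13.
Compute ||v||^2 = v·v = 13.
Deficit = 13 − 13 = 0 ≥ 0, confirming Bessel's inequality. (The deficit equals ||v − Σ <v,e_j> e_j||^2, the squared distance from v to span{e_j}.)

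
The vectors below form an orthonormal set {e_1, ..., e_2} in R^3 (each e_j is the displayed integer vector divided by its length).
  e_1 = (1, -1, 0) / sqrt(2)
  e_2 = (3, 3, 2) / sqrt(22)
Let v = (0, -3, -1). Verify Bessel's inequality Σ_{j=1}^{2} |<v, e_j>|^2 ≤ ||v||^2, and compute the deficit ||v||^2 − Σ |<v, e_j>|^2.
Σ |<v, e_j>|^2 = 10; ||v||^2 = 10; deficit = 0

Write each e_j = u_j / sqrt(<u_j, u_j>) where u_j is the displayed integer vector. Then <v, e_j> = <v, u_j> / sqrt(<u_j, u_j>), so |<v, e_j>|^2 = <v, u_j>^2 / <u_j, u_j>.
Coefficients: <v, e_1> = 3/sqrt(2), <v, e_2> = -11/sqrt(22).
Square and sum: Σ |<v, e_j>|^2 = 10.
Compute ||v||^2 = v·v = 10.
Deficit = 10 − 10 = 0 ≥ 0, confirming Bessel's inequality. (The deficit equals ||v − Σ <v,e_j> e_j||^2, the squared distance from v to span{e_j}.)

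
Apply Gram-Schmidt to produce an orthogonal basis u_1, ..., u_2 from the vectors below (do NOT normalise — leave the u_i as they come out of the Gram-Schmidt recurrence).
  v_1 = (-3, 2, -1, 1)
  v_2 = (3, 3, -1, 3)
Orthogonal basis:
  u_1 = (-3, 2, -1, 1)
  u_2 = (16/5, 43/15, -14/15, 44/15)

Apply the Gram-Schmidt recurrence
  u_1 = v_1
  u_i = v_i − Σ_{j<i} ((v_i · u_j) / (u_j · u_j)) · u_j.

Step by step this gives:
  u_1 = (-3, 2, -1, 1)
  u_2 = (16/5, 43/15, -14/15, 44/15)

Orthogonality check:
  u_2 · u_1 = 0 (should be 0)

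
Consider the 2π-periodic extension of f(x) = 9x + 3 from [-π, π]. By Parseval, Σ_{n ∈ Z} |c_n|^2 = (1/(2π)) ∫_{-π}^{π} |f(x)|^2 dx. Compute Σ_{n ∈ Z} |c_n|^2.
Σ |c_n|^2 = 27π^2 + 9

Expand and integrate term by term over [-π, π]:
  ∫ (9x)^2 dx = 81·(2π^3/3); ∫ 2·9·(3)·x dx = 0 (odd integrand); ∫ 3^2 dx = 9·2π.
So (1/(2π)) ∫_{-π}^{π} (9x + 3)^2 dx = 81π^2/3 + 9 = 27π^2 + 9.
Parseval ⇒ Σ |c_n|^2 = 27π^2 + 9.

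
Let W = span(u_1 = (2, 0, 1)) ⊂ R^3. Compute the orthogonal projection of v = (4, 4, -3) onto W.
proj_W(v) = (2, 0, 1)

Set up U = [u_1 | ... | u_1] ∈ R^(3×1). The projector onto W = col(U) is P = U (U^T U)^(-1) U^T.
Compute U^T U =
  [5],
and U^T v = (5).
Solve U^T U · c = U^T v for the coefficients: c = (1). The projection is proj_W(v) = U c.
Check: (v - proj_W(v)) · u_1 = 0  (should be 0).
Result: proj_W(v) = (2, 0, 1).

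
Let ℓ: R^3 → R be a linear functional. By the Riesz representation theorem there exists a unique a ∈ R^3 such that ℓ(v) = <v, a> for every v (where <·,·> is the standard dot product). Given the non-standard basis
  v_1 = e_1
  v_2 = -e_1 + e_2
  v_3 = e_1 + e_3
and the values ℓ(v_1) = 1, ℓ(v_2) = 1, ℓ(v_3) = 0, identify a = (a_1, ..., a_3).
a = (1, 2, -1)

Write a = (a_1, ..., a_3) in the standard basis. For each basis vector v_i, ℓ(v_i) = <v_i, a> is a linear equation in the a_j's. Collect the n equations into a matrix system V a = ℓ, where row i of V is v_i (expressed in the standard basis). Since V is invertible (lower-triangular with 1s on the diagonal, up to permutation), solve by back-substitution:
  V =
[[1, 0, 0],
 [-1, 1, 0],
 [1, 0, 1]]
  V a = (1, 1, 0)
Solving gives a = (1, 2, -1).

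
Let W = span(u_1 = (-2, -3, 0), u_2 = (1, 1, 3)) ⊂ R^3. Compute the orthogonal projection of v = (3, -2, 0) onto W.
proj_W(v) = (3/118, -1/59, 39/118)

Set up U = [u_1 | ... | u_2] ∈ R^(3×2). The projector onto W = col(U) is P = U (U^T U)^(-1) U^T.
Compute U^T U =
  [13, -5]
  [-5, 11],
and U^T v = (0, 1).
Solve U^T U · c = U^T v for the coefficients: c = (5/118, 13/118). The projection is proj_W(v) = U c.
Check: (v - proj_W(v)) · u_1 = 0  (should be 0).
Check: (v - proj_W(v)) · u_2 = 0  (should be 0).
Result: proj_W(v) = (3/118, -1/59, 39/118).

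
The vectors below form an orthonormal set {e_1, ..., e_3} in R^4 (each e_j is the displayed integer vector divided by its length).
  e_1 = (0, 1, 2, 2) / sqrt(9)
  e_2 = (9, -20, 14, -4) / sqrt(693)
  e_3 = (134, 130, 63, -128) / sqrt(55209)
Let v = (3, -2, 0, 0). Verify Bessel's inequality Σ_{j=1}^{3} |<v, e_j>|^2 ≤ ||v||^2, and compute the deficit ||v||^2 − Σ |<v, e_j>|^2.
Σ |<v, e_j>|^2 = 2*2**(71/899)*3**(690/899)*5**(231/899)*7**(735/899)/5; ||v||^2 = 13; deficit = 4096/717

Write each e_j = u_j / sqrt(<u_j, u_j>) where u_j is the displayed integer vector. Then <v, e_j> = <v, u_j> / sqrt(<u_j, u_j>), so |<v, e_j>|^2 = <v, u_j>^2 / <u_j, u_j>.
Coefficients: <v, e_1> = -2/sqrt(9), <v, e_2> = 67/sqrt(693), <v, e_3> = 142/sqrt(55209).
Square and sum: Σ |<v, e_j>|^2 = 2*2**(71/899)*3**(690/899)*5**(231/899)*7**(735/899)/5.
Compute ||v||^2 = v·v = 13.
Deficit = 13 − 2*2**(71/899)*3**(690/899)*5**(231/899)*7**(735/899)/5 = 4096/717 ≥ 0, confirming Bessel's inequality. (The deficit equals ||v − Σ <v,e_j> e_j||^2, the squared distance from v to span{e_j}.)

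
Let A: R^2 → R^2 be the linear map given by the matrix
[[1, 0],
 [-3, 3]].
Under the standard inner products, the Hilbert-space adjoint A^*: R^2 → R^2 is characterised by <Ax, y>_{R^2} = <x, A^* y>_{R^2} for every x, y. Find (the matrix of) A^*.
A^* = A^T =
[[1, -3],
 [0, 3]]

For real matrices with standard dot products, the defining identity <Ax, y> = <x, A^* y> gives (Ax)^T y = x^T (A^*) y, i.e. x^T A^T y = x^T (A^*) y. Since this holds for all x, y, we must have A^* = A^T. Therefore
A^* =
[[1, -3],
 [0, 3]].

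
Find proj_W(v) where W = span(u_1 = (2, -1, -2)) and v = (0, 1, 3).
proj_W(v) = (-14/9, 7/9, 14/9)

Set up U = [u_1 | ... | u_1] ∈ R^(3×1). The projector onto W = col(U) is P = U (U^T U)^(-1) U^T.
Compute U^T U =
  [9],
and U^T v = (-7).
Solve U^T U · c = U^T v for the coefficients: c = (-7/9). The projection is proj_W(v) = U c.
Check: (v - proj_W(v)) · u_1 = 0  (should be 0).
Result: proj_W(v) = (-14/9, 7/9, 14/9).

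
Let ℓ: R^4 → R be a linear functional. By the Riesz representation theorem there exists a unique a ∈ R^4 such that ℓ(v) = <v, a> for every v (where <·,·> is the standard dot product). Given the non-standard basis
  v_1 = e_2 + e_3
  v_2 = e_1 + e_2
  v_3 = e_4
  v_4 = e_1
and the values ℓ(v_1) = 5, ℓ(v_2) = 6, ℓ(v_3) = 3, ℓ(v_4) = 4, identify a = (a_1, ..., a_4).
a = (4, 2, 3, 3)

Write a = (a_1, ..., a_4) in the standard basis. For each basis vector v_i, ℓ(v_i) = <v_i, a> is a linear equation in the a_j's. Collect the n equations into a matrix system V a = ℓ, where row i of V is v_i (expressed in the standard basis). Since V is invertible (lower-triangular with 1s on the diagonal, up to permutation), solve by back-substitution:
  V =
[[0, 1, 1, 0],
 [1, 1, 0, 0],
 [0, 0, 0, 1],
 [1, 0, 0, 0]]
  V a = (5, 6, 3, 4)
Solving gives a = (4, 2, 3, 3).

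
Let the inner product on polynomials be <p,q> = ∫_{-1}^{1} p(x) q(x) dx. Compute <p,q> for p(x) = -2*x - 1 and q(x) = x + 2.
<p,q> = -16/3

Expand the product: p(x)·q(x) = -2*x^2 - 5*x - 2.
∫_{-1}^{1} of each monomial x^k gives [2/(k+1) if k even, 0 if k odd]. Integrating term-by-term (or equivalently evaluating the antiderivative F(x) = -2*x^3/3 - 5*x^2/2 - 2*x at the endpoints):
  F(1) − F(−1) = -31/6 − (1/6) = -16/3.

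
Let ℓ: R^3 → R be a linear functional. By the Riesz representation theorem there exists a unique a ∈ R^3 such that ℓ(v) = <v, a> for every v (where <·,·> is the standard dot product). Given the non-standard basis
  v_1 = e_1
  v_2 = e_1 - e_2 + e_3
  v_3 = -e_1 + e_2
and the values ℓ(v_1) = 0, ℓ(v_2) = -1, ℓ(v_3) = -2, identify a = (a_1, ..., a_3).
a = (0, -2, -3)

Write a = (a_1, ..., a_3) in the standard basis. For each basis vector v_i, ℓ(v_i) = <v_i, a> is a linear equation in the a_j's. Collect the n equations into a matrix system V a = ℓ, where row i of V is v_i (expressed in the standard basis). Since V is invertible (lower-triangular with 1s on the diagonal, up to permutation), solve by back-substitution:
  V =
[[1, 0, 0],
 [1, -1, 1],
 [-1, 1, 0]]
  V a = (0, -1, -2)
Solving gives a = (0, -2, -3).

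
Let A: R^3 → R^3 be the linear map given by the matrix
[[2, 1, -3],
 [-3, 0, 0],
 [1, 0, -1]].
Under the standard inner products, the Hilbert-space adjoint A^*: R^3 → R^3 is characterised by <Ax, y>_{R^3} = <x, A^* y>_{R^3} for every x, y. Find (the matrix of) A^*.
A^* = A^T =
[[2, -3, 1],
 [1, 0, 0],
 [-3, 0, -1]]

For real matrices with standard dot products, the defining identity <Ax, y> = <x, A^* y> gives (Ax)^T y = x^T (A^*) y, i.e. x^T A^T y = x^T (A^*) y. Since this holds for all x, y, we must have A^* = A^T. Therefore
A^* =
[[2, -3, 1],
 [1, 0, 0],
 [-3, 0, -1]].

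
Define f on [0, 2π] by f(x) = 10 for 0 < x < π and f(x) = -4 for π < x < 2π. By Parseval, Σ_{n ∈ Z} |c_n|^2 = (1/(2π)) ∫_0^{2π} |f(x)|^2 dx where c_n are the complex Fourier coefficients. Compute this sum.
Σ |c_n|^2 = 58

Parseval equates the L^2 energy of f (normalised by 1/(2π)) with the ℓ^2 sum of its Fourier coefficients: (1/(2π)) ∫_0^{2π} |f|^2 = Σ |c_n|^2.
Compute the left side: (1/(2π)) [∫_0^π 10^2 dx + ∫_π^{2π} (-4)^2 dx] = (1/(2π)) · (100π + 16π) = (100 + 16)/2 = 58.
So Σ_{n ∈ Z} |c_n|^2 = 58.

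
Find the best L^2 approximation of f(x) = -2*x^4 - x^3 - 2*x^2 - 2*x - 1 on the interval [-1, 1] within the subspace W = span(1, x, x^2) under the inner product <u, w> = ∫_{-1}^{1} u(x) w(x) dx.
g(x) = -26*x^2/7 - 13*x/5 - 29/35

The best approximation g ∈ W is the orthogonal projection of f onto W. Writing g = a_0 + a_1 x + a_2 x^2, the coefficients solve the normal equations G · a = b where
  G_{ij} = <φ_i, φ_j> and b_i = <f, φ_i>, with φ_0 = 1, φ_1 = x, φ_2 = x^2.
G =
  [2, 0, 2/3]
  [0, 2/3, 0]
  [2/3, 0, 2/5],
b = (-62/15, -26/15, -214/105).
Solving gives a_0 = -29/35, a_1 = -13/5, a_2 = -26/7, so
  g(x) = -26*x^2/7 - 13*x/5 - 29/35.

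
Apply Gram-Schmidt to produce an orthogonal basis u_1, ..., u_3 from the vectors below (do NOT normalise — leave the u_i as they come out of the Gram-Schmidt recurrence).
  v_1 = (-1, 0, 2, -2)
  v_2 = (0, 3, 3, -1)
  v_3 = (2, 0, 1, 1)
Orthogonal basis:
  u_1 = (-1, 0, 2, -2)
  u_2 = (8/9, 3, 11/9, 7/9)
  u_3 = (160/107, -102/107, 113/107, 33/107)

Apply the Gram-Schmidt recurrence
  u_1 = v_1
  u_i = v_i − Σ_{j<i} ((v_i · u_j) / (u_j · u_j)) · u_j.

Step by step this gives:
  u_1 = (-1, 0, 2, -2)
  u_2 = (8/9, 3, 11/9, 7/9)
  u_3 = (160/107, -102/107, 113/107, 33/107)

Orthogonality check:
  u_2 · u_1 = 0 (should be 0)
  u_3 · u_1 = 0 (should be 0)
  u_3 · u_2 = 0 (should be 0)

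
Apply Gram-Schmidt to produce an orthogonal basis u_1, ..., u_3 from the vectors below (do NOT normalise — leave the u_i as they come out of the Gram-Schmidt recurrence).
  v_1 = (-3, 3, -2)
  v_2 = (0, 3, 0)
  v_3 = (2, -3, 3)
Orthogonal basis:
  u_1 = (-3, 3, -2)
  u_2 = (27/22, 39/22, 9/11)
  u_3 = (-10/13, 0, 15/13)

Apply the Gram-Schmidt recurrence
  u_1 = v_1
  u_i = v_i − Σ_{j<i} ((v_i · u_j) / (u_j · u_j)) · u_j.

Step by step this gives:
  u_1 = (-3, 3, -2)
  u_2 = (27/22, 39/22, 9/11)
  u_3 = (-10/13, 0, 15/13)

Orthogonality check:
  u_2 · u_1 = 0 (should be 0)
  u_3 · u_1 = 0 (should be 0)
  u_3 · u_2 = 0 (should be 0)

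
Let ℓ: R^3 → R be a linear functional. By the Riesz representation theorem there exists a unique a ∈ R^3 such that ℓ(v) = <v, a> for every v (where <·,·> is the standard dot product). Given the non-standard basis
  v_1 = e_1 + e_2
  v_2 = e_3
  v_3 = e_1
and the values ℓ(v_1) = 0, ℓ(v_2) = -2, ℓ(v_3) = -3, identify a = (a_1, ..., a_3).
a = (-3, 3, -2)

Write a = (a_1, ..., a_3) in the standard basis. For each basis vector v_i, ℓ(v_i) = <v_i, a> is a linear equation in the a_j's. Collect the n equations into a matrix system V a = ℓ, where row i of V is v_i (expressed in the standard basis). Since V is invertible (lower-triangular with 1s on the diagonal, up to permutation), solve by back-substitution:
  V =
[[1, 1, 0],
 [0, 0, 1],
 [1, 0, 0]]
  V a = (0, -2, -3)
Solving gives a = (-3, 3, -2).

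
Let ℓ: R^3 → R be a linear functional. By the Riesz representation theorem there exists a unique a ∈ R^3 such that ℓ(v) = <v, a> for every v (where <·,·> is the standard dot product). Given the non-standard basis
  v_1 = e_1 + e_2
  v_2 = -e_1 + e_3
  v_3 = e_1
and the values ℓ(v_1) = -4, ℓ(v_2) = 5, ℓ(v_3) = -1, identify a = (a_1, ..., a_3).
a = (-1, -3, 4)

Write a = (a_1, ..., a_3) in the standard basis. For each basis vector v_i, ℓ(v_i) = <v_i, a> is a linear equation in the a_j's. Collect the n equations into a matrix system V a = ℓ, where row i of V is v_i (expressed in the standard basis). Since V is invertible (lower-triangular with 1s on the diagonal, up to permutation), solve by back-substitution:
  V =
[[1, 1, 0],
 [-1, 0, 1],
 [1, 0, 0]]
  V a = (-4, 5, -1)
Solving gives a = (-1, -3, 4).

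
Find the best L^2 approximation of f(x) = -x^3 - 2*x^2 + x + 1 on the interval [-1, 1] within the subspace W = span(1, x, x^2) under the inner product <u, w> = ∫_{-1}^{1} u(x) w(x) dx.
g(x) = -2*x^2 + 2*x/5 + 1

The best approximation g ∈ W is the orthogonal projection of f onto W. Writing g = a_0 + a_1 x + a_2 x^2, the coefficients solve the normal equations G · a = b where
  G_{ij} = <φ_i, φ_j> and b_i = <f, φ_i>, with φ_0 = 1, φ_1 = x, φ_2 = x^2.
G =
  [2, 0, 2/3]
  [0, 2/3, 0]
  [2/3, 0, 2/5],
b = (2/3, 4/15, -2/15).
Solving gives a_0 = 1, a_1 = 2/5, a_2 = -2, so
  g(x) = -2*x^2 + 2*x/5 + 1.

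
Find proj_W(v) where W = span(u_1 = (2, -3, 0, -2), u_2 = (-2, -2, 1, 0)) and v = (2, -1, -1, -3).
proj_W(v) = (400/149, -215/149, -77/149, -246/149)

Set up U = [u_1 | ... | u_2] ∈ R^(4×2). The projector onto W = col(U) is P = U (U^T U)^(-1) U^T.
Compute U^T U =
  [17, 2]
  [2, 9],
and U^T v = (13, -3).
Solve U^T U · c = U^T v for the coefficients: c = (123/149, -77/149). The projection is proj_W(v) = U c.
Check: (v - proj_W(v)) · u_1 = 0  (should be 0).
Check: (v - proj_W(v)) · u_2 = 0  (should be 0).
Result: proj_W(v) = (400/149, -215/149, -77/149, -246/149).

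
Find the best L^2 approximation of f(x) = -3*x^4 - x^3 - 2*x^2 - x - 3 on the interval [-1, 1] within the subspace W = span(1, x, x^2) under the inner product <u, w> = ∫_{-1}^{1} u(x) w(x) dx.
g(x) = -32*x^2/7 - 8*x/5 - 96/35

The best approximation g ∈ W is the orthogonal projection of f onto W. Writing g = a_0 + a_1 x + a_2 x^2, the coefficients solve the normal equations G · a = b where
  G_{ij} = <φ_i, φ_j> and b_i = <f, φ_i>, with φ_0 = 1, φ_1 = x, φ_2 = x^2.
G =
  [2, 0, 2/3]
  [0, 2/3, 0]
  [2/3, 0, 2/5],
b = (-128/15, -16/15, -128/35).
Solving gives a_0 = -96/35, a_1 = -8/5, a_2 = -32/7, so
  g(x) = -32*x^2/7 - 8*x/5 - 96/35.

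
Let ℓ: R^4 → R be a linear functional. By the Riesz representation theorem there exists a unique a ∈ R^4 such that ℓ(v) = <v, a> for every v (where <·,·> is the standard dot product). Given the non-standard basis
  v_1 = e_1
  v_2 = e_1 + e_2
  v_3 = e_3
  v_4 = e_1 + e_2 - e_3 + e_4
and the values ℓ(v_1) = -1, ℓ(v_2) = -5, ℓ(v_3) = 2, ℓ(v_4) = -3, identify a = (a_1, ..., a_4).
a = (-1, -4, 2, 4)

Write a = (a_1, ..., a_4) in the standard basis. For each basis vector v_i, ℓ(v_i) = <v_i, a> is a linear equation in the a_j's. Collect the n equations into a matrix system V a = ℓ, where row i of V is v_i (expressed in the standard basis). Since V is invertible (lower-triangular with 1s on the diagonal, up to permutation), solve by back-substitution:
  V =
[[1, 0, 0, 0],
 [1, 1, 0, 0],
 [0, 0, 1, 0],
 [1, 1, -1, 1]]
  V a = (-1, -5, 2, -3)
Solving gives a = (-1, -4, 2, 4).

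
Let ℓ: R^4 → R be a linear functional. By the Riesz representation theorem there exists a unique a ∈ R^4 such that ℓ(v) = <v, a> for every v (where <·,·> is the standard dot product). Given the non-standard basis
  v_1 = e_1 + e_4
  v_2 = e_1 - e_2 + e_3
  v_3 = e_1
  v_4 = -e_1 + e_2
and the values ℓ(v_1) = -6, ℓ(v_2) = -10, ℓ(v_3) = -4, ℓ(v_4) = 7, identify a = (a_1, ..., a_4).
a = (-4, 3, -3, -2)

Write a = (a_1, ..., a_4) in the standard basis. For each basis vector v_i, ℓ(v_i) = <v_i, a> is a linear equation in the a_j's. Collect the n equations into a matrix system V a = ℓ, where row i of V is v_i (expressed in the standard basis). Since V is invertible (lower-triangular with 1s on the diagonal, up to permutation), solve by back-substitution:
  V =
[[1, 0, 0, 1],
 [1, -1, 1, 0],
 [1, 0, 0, 0],
 [-1, 1, 0, 0]]
  V a = (-6, -10, -4, 7)
Solving gives a = (-4, 3, -3, -2).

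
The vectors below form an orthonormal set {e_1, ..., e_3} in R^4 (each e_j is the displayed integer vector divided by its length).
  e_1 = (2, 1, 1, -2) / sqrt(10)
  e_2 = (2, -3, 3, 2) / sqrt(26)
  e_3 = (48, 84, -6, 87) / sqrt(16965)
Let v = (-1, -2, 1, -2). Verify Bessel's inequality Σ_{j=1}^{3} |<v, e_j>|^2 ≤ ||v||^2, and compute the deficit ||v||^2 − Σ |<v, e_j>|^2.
Σ |<v, e_j>|^2 = 281/29; ||v||^2 = 10; deficit = 9/29

Write each e_j = u_j / sqrt(<u_j, u_j>) where u_j is the displayed integer vector. Then <v, e_j> = <v, u_j> / sqrt(<u_j, u_j>), so |<v, e_j>|^2 = <v, u_j>^2 / <u_j, u_j>.
Coefficients: <v, e_1> = 1/sqrt(10), <v, e_2> = 3/sqrt(26), <v, e_3> = -396/sqrt(16965).
Square and sum: Σ |<v, e_j>|^2 = 281/29.
Compute ||v||^2 = v·v = 10.
Deficit = 10 − 281/29 = 9/29 ≥ 0, confirming Bessel's inequality. (The deficit equals ||v − Σ <v,e_j> e_j||^2, the squared distance from v to span{e_j}.)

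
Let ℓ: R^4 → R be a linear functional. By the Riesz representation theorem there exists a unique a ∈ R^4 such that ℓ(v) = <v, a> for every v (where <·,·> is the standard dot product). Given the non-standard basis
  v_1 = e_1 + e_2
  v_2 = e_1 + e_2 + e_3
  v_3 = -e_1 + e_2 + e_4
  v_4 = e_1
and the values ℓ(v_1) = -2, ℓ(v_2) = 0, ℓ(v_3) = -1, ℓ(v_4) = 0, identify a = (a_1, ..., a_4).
a = (0, -2, 2, 1)

Write a = (a_1, ..., a_4) in the standard basis. For each basis vector v_i, ℓ(v_i) = <v_i, a> is a linear equation in the a_j's. Collect the n equations into a matrix system V a = ℓ, where row i of V is v_i (expressed in the standard basis). Since V is invertible (lower-triangular with 1s on the diagonal, up to permutation), solve by back-substitution:
  V =
[[1, 1, 0, 0],
 [1, 1, 1, 0],
 [-1, 1, 0, 1],
 [1, 0, 0, 0]]
  V a = (-2, 0, -1, 0)
Solving gives a = (0, -2, 2, 1).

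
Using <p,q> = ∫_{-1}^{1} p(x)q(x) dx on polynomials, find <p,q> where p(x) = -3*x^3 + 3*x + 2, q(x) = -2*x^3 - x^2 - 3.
<p,q> = -1472/105

Expand the product: p(x)·q(x) = 6*x^6 + 3*x^5 - 6*x^4 + 2*x^3 - 2*x^2 - 9*x - 6.
∫_{-1}^{1} of each monomial x^k gives [2/(k+1) if k even, 0 if k odd]. Integrating term-by-term (or equivalently evaluating the antiderivative F(x) = 6*x^7/7 + x^6/2 - 6*x^5/5 + x^4/2 - 2*x^3/3 - 9*x^2/2 - 6*x at the endpoints):
  F(1) − F(−1) = -2207/210 − (737/210) = -1472/105.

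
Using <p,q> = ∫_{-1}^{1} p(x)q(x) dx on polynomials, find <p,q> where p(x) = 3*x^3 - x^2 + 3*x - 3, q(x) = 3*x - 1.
<p,q> = 244/15

Expand the product: p(x)·q(x) = 9*x^4 - 6*x^3 + 10*x^2 - 12*x + 3.
∫_{-1}^{1} of each monomial x^k gives [2/(k+1) if k even, 0 if k odd]. Integrating term-by-term (or equivalently evaluating the antiderivative F(x) = 9*x^5/5 - 3*x^4/2 + 10*x^3/3 - 6*x^2 + 3*x at the endpoints):
  F(1) − F(−1) = 19/30 − (-469/30) = 244/15.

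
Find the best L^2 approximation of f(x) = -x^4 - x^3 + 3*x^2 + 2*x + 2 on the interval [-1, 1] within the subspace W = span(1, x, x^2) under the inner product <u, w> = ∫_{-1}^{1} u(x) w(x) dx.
g(x) = 15*x^2/7 + 7*x/5 + 73/35

The best approximation g ∈ W is the orthogonal projection of f onto W. Writing g = a_0 + a_1 x + a_2 x^2, the coefficients solve the normal equations G · a = b where
  G_{ij} = <φ_i, φ_j> and b_i = <f, φ_i>, with φ_0 = 1, φ_1 = x, φ_2 = x^2.
G =
  [2, 0, 2/3]
  [0, 2/3, 0]
  [2/3, 0, 2/5],
b = (28/5, 14/15, 236/105).
Solving gives a_0 = 73/35, a_1 = 7/5, a_2 = 15/7, so
  g(x) = 15*x^2/7 + 7*x/5 + 73/35.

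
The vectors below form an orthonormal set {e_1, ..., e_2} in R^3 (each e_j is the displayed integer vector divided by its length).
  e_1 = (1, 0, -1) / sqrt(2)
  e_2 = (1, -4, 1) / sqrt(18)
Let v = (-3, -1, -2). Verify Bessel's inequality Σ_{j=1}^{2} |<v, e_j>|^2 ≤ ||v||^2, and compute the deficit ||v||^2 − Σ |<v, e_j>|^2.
Σ |<v, e_j>|^2 = 5/9; ||v||^2 = 14; deficit = 121/9

Write each e_j = u_j / sqrt(<u_j, u_j>) where u_j is the displayed integer vector. Then <v, e_j> = <v, u_j> / sqrt(<u_j, u_j>), so |<v, e_j>|^2 = <v, u_j>^2 / <u_j, u_j>.
Coefficients: <v, e_1> = -1/sqrt(2), <v, e_2> = -1/sqrt(18).
Square and sum: Σ |<v, e_j>|^2 = 5/9.
Compute ||v||^2 = v·v = 14.
Deficit = 14 − 5/9 = 121/9 ≥ 0, confirming Bessel's inequality. (The deficit equals ||v − Σ <v,e_j> e_j||^2, the squared distance from v to span{e_j}.)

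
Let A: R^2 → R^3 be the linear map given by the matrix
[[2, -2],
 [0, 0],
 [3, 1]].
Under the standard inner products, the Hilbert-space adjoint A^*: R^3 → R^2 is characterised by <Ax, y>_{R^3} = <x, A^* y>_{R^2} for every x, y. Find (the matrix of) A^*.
A^* = A^T =
[[2, 0, 3],
 [-2, 0, 1]]

For real matrices with standard dot products, the defining identity <Ax, y> = <x, A^* y> gives (Ax)^T y = x^T (A^*) y, i.e. x^T A^T y = x^T (A^*) y. Since this holds for all x, y, we must have A^* = A^T. Therefore
A^* =
[[2, 0, 3],
 [-2, 0, 1]].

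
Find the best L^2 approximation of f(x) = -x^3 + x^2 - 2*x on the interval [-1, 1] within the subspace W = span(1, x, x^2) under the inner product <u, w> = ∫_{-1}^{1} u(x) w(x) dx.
g(x) = x^2 - 13*x/5

The best approximation g ∈ W is the orthogonal projection of f onto W. Writing g = a_0 + a_1 x + a_2 x^2, the coefficients solve the normal equations G · a = b where
  G_{ij} = <φ_i, φ_j> and b_i = <f, φ_i>, with φ_0 = 1, φ_1 = x, φ_2 = x^2.
G =
  [2, 0, 2/3]
  [0, 2/3, 0]
  [2/3, 0, 2/5],
b = (2/3, -26/15, 2/5).
Solving gives a_0 = 0, a_1 = -13/5, a_2 = 1, so
  g(x) = x^2 - 13*x/5.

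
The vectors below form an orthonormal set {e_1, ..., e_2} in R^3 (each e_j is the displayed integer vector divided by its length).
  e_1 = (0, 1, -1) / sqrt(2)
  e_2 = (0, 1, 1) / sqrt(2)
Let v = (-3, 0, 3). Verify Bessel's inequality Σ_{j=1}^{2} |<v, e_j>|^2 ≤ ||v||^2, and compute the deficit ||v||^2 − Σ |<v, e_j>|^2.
Σ |<v, e_j>|^2 = 9; ||v||^2 = 18; deficit = 9

Write each e_j = u_j / sqrt(<u_j, u_j>) where u_j is the displayed integer vector. Then <v, e_j> = <v, u_j> / sqrt(<u_j, u_j>), so |<v, e_j>|^2 = <v, u_j>^2 / <u_j, u_j>.
Coefficients: <v, e_1> = -3/sqrt(2), <v, e_2> = 3/sqrt(2).
Square and sum: Σ |<v, e_j>|^2 = 9.
Compute ||v||^2 = v·v = 18.
Deficit = 18 − 9 = 9 ≥ 0, confirming Bessel's inequality. (The deficit equals ||v − Σ <v,e_j> e_j||^2, the squared distance from v to span{e_j}.)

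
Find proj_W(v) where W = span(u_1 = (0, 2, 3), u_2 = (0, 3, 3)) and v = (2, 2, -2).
proj_W(v) = (0, 2, -2)

Set up U = [u_1 | ... | u_2] ∈ R^(3×2). The projector onto W = col(U) is P = U (U^T U)^(-1) U^T.
Compute U^T U =
  [13, 15]
  [15, 18],
and U^T v = (-2, 0).
Solve U^T U · c = U^T v for the coefficients: c = (-4, 10/3). The projection is proj_W(v) = U c.
Check: (v - proj_W(v)) · u_1 = 0  (should be 0).
Check: (v - proj_W(v)) · u_2 = 0  (should be 0).
Result: proj_W(v) = (0, 2, -2).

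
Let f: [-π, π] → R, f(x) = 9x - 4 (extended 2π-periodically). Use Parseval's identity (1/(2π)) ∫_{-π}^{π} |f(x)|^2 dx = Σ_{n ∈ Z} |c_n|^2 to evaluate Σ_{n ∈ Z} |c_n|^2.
Σ |c_n|^2 = 27π^2 + 16

Expand and integrate term by term over [-π, π]:
  ∫ (9x)^2 dx = 81·(2π^3/3); ∫ 2·9·(-4)·x dx = 0 (odd integrand); ∫ (-4)^2 dx = 16·2π.
So (1/(2π)) ∫_{-π}^{π} (9x - 4)^2 dx = 81π^2/3 + 16 = 27π^2 + 16.
Parseval ⇒ Σ |c_n|^2 = 27π^2 + 16.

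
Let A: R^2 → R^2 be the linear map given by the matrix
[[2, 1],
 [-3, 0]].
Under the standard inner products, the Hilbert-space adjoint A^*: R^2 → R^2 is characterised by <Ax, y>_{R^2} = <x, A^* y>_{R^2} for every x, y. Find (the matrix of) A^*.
A^* = A^T =
[[2, -3],
 [1, 0]]

For real matrices with standard dot products, the defining identity <Ax, y> = <x, A^* y> gives (Ax)^T y = x^T (A^*) y, i.e. x^T A^T y = x^T (A^*) y. Since this holds for all x, y, we must have A^* = A^T. Therefore
A^* =
[[2, -3],
 [1, 0]].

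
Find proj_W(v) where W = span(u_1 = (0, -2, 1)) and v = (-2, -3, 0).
proj_W(v) = (0, -12/5, 6/5)

Set up U = [u_1 | ... | u_1] ∈ R^(3×1). The projector onto W = col(U) is P = U (U^T U)^(-1) U^T.
Compute U^T U =
  [5],
and U^T v = (6).
Solve U^T U · c = U^T v for the coefficients: c = (6/5). The projection is proj_W(v) = U c.
Check: (v - proj_W(v)) · u_1 = 0  (should be 0).
Result: proj_W(v) = (0, -12/5, 6/5).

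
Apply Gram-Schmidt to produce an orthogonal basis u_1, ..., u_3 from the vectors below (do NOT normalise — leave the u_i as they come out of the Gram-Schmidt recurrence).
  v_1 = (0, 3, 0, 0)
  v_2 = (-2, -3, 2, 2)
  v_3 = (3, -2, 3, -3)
Orthogonal basis:
  u_1 = (0, 3, 0, 0)
  u_2 = (-2, 0, 2, 2)
  u_3 = (2, 0, 4, -2)

Apply the Gram-Schmidt recurrence
  u_1 = v_1
  u_i = v_i − Σ_{j<i} ((v_i · u_j) / (u_j · u_j)) · u_j.

Step by step this gives:
  u_1 = (0, 3, 0, 0)
  u_2 = (-2, 0, 2, 2)
  u_3 = (2, 0, 4, -2)

Orthogonality check:
  u_2 · u_1 = 0 (should be 0)
  u_3 · u_1 = 0 (should be 0)
  u_3 · u_2 = 0 (should be 0)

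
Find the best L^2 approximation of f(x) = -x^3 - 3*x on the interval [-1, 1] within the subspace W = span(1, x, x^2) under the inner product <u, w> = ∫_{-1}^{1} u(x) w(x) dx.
g(x) = -18*x/5

The best approximation g ∈ W is the orthogonal projection of f onto W. Writing g = a_0 + a_1 x + a_2 x^2, the coefficients solve the normal equations G · a = b where
  G_{ij} = <φ_i, φ_j> and b_i = <f, φ_i>, with φ_0 = 1, φ_1 = x, φ_2 = x^2.
G =
  [2, 0, 2/3]
  [0, 2/3, 0]
  [2/3, 0, 2/5],
b = (0, -12/5, 0).
Solving gives a_0 = 0, a_1 = -18/5, a_2 = 0, so
  g(x) = -18*x/5.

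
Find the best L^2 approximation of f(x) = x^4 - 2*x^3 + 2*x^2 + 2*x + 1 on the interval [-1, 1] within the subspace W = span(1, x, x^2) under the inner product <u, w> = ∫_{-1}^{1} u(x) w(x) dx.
g(x) = 20*x^2/7 + 4*x/5 + 32/35

The best approximation g ∈ W is the orthogonal projection of f onto W. Writing g = a_0 + a_1 x + a_2 x^2, the coefficients solve the normal equations G · a = b where
  G_{ij} = <φ_i, φ_j> and b_i = <f, φ_i>, with φ_0 = 1, φ_1 = x, φ_2 = x^2.
G =
  [2, 0, 2/3]
  [0, 2/3, 0]
  [2/3, 0, 2/5],
b = (56/15, 8/15, 184/105).
Solving gives a_0 = 32/35, a_1 = 4/5, a_2 = 20/7, so
  g(x) = 20*x^2/7 + 4*x/5 + 32/35.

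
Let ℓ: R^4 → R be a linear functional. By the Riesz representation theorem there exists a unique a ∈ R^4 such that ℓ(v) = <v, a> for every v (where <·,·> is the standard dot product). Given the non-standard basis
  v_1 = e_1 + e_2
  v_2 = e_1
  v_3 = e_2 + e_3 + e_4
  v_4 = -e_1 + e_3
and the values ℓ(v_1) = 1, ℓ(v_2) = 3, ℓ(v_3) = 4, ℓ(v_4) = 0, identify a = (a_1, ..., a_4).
a = (3, -2, 3, 3)

Write a = (a_1, ..., a_4) in the standard basis. For each basis vector v_i, ℓ(v_i) = <v_i, a> is a linear equation in the a_j's. Collect the n equations into a matrix system V a = ℓ, where row i of V is v_i (expressed in the standard basis). Since V is invertible (lower-triangular with 1s on the diagonal, up to permutation), solve by back-substitution:
  V =
[[1, 1, 0, 0],
 [1, 0, 0, 0],
 [0, 1, 1, 1],
 [-1, 0, 1, 0]]
  V a = (1, 3, 4, 0)
Solving gives a = (3, -2, 3, 3).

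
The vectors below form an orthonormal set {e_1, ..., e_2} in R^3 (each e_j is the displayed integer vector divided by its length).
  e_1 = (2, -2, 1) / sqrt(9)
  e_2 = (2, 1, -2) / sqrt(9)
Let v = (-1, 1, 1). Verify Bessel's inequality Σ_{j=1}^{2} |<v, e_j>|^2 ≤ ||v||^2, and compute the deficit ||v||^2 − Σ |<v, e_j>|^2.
Σ |<v, e_j>|^2 = 2; ||v||^2 = 3; deficit = 1

Write each e_j = u_j / sqrt(<u_j, u_j>) where u_j is the displayed integer vector. Then <v, e_j> = <v, u_j> / sqrt(<u_j, u_j>), so |<v, e_j>|^2 = <v, u_j>^2 / <u_j, u_j>.
Coefficients: <v, e_1> = -3/sqrt(9), <v, e_2> = -3/sqrt(9).
Square and sum: Σ |<v, e_j>|^2 = 2.
Compute ||v||^2 = v·v = 3.
Deficit = 3 − 2 = 1 ≥ 0, confirming Bessel's inequality. (The deficit equals ||v − Σ <v,e_j> e_j||^2, the squared distance from v to span{e_j}.)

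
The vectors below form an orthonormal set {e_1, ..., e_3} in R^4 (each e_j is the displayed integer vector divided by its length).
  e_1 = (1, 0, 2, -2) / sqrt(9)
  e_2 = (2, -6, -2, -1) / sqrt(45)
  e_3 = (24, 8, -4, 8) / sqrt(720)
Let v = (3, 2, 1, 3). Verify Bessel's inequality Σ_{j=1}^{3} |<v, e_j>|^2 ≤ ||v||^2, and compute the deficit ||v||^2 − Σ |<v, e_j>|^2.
Σ |<v, e_j>|^2 = 19; ||v||^2 = 23; deficit = 4

Write each e_j = u_j / sqrt(<u_j, u_j>) where u_j is the displayed integer vector. Then <v, e_j> = <v, u_j> / sqrt(<u_j, u_j>), so |<v, e_j>|^2 = <v, u_j>^2 / <u_j, u_j>.
Coefficients: <v, e_1> = -1/sqrt(9), <v, e_2> = -11/sqrt(45), <v, e_3> = 108/sqrt(720).
Square and sum: Σ |<v, e_j>|^2 = 19.
Compute ||v||^2 = v·v = 23.
Deficit = 23 − 19 = 4 ≥ 0, confirming Bessel's inequality. (The deficit equals ||v − Σ <v,e_j> e_j||^2, the squared distance from v to span{e_j}.)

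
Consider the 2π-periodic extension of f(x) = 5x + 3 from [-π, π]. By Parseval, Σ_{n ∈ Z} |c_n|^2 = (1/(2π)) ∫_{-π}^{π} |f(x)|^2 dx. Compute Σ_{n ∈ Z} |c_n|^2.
Σ |c_n|^2 = 25π^2/3 + 9

Expand and integrate term by term over [-π, π]:
  ∫ (5x)^2 dx = 25·(2π^3/3); ∫ 2·5·(3)·x dx = 0 (odd integrand); ∫ 3^2 dx = 9·2π.
So (1/(2π)) ∫_{-π}^{π} (5x + 3)^2 dx = 25π^2/3 + 9 = 25π^2/3 + 9.
Parseval ⇒ Σ |c_n|^2 = 25π^2/3 + 9.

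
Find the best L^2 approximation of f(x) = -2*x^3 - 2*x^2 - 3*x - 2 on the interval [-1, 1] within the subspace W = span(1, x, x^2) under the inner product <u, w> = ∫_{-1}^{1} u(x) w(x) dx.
g(x) = -2*x^2 - 21*x/5 - 2

The best approximation g ∈ W is the orthogonal projection of f onto W. Writing g = a_0 + a_1 x + a_2 x^2, the coefficients solve the normal equations G · a = b where
  G_{ij} = <φ_i, φ_j> and b_i = <f, φ_i>, with φ_0 = 1, φ_1 = x, φ_2 = x^2.
G =
  [2, 0, 2/3]
  [0, 2/3, 0]
  [2/3, 0, 2/5],
b = (-16/3, -14/5, -32/15).
Solving gives a_0 = -2, a_1 = -21/5, a_2 = -2, so
  g(x) = -2*x^2 - 21*x/5 - 2.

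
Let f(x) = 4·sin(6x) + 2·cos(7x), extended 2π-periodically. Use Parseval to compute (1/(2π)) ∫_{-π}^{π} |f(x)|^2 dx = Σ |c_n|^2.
Σ |c_n|^2 = 10

Expand |f|^2 and use orthogonality of {sin(nx), cos(mx)} on [-π, π]:
  ∫_{-π}^{π} sin(nx)^2 dx = π, ∫ cos(mx)^2 dx = π, and cross terms integrate to 0.
So ∫_{-π}^{π} f(x)^2 dx = 4^2 · π + 2^2 · π = (16 + 4)π.
Divide by 2π: (16 + 4)/2 = 10.
By Parseval, this equals Σ |c_n|^2.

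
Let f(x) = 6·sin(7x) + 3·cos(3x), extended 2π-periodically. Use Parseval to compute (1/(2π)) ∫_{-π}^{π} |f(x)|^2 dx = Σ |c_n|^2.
Σ |c_n|^2 = 45/2

Expand |f|^2 and use orthogonality of {sin(nx), cos(mx)} on [-π, π]:
  ∫_{-π}^{π} sin(nx)^2 dx = π, ∫ cos(mx)^2 dx = π, and cross terms integrate to 0.
So ∫_{-π}^{π} f(x)^2 dx = 6^2 · π + 3^2 · π = (36 + 9)π.
Divide by 2π: (36 + 9)/2 = 45/2.
By Parseval, this equals Σ |c_n|^2.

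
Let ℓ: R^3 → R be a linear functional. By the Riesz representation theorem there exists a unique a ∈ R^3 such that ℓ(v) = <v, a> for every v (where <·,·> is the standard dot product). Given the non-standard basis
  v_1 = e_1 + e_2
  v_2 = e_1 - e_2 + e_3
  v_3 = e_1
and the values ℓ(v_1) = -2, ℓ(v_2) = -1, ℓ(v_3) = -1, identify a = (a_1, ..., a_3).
a = (-1, -1, -1)

Write a = (a_1, ..., a_3) in the standard basis. For each basis vector v_i, ℓ(v_i) = <v_i, a> is a linear equation in the a_j's. Collect the n equations into a matrix system V a = ℓ, where row i of V is v_i (expressed in the standard basis). Since V is invertible (lower-triangular with 1s on the diagonal, up to permutation), solve by back-substitution:
  V =
[[1, 1, 0],
 [1, -1, 1],
 [1, 0, 0]]
  V a = (-2, -1, -1)
Solving gives a = (-1, -1, -1).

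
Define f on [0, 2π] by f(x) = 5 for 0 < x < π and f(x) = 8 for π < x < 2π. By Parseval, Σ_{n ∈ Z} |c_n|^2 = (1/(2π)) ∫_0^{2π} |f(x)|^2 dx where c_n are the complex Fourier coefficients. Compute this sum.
Σ |c_n|^2 = 89/2

Parseval equates the L^2 energy of f (normalised by 1/(2π)) with the ℓ^2 sum of its Fourier coefficients: (1/(2π)) ∫_0^{2π} |f|^2 = Σ |c_n|^2.
Compute the left side: (1/(2π)) [∫_0^π 5^2 dx + ∫_π^{2π} 8^2 dx] = (1/(2π)) · (25π + 64π) = (25 + 64)/2 = 89/2.
So Σ_{n ∈ Z} |c_n|^2 = 89/2.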